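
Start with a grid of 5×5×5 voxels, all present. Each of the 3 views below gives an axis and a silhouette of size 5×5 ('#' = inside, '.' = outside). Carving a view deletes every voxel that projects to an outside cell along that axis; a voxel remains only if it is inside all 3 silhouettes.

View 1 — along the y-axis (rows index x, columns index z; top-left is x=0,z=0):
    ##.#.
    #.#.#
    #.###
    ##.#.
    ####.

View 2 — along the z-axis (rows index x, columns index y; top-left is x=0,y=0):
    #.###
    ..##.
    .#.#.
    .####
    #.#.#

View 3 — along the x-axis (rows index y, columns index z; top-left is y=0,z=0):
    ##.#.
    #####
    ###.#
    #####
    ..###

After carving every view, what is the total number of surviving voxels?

voxel count = 40

initial block: 5^3 = 125
carve view 1 (along y, XZ-mask fill 17/25): 85 voxels remain
carve view 2 (along z, XY-mask fill 15/25): 50 voxels remain
carve view 3 (along x, YZ-mask fill 20/25): 40 voxels remain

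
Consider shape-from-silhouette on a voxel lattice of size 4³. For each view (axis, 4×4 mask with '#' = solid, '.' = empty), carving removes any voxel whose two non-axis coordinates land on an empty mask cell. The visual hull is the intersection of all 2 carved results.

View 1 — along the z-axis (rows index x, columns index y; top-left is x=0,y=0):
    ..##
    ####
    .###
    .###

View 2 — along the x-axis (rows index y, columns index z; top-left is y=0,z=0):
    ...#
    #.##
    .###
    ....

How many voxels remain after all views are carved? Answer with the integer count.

|visual hull| = 22

before carving: 64 voxels (4×4×4)
carve view 1 (along z, XY-mask fill 12/16): 48 voxels remain
carve view 2 (along x, YZ-mask fill 7/16): 22 voxels remain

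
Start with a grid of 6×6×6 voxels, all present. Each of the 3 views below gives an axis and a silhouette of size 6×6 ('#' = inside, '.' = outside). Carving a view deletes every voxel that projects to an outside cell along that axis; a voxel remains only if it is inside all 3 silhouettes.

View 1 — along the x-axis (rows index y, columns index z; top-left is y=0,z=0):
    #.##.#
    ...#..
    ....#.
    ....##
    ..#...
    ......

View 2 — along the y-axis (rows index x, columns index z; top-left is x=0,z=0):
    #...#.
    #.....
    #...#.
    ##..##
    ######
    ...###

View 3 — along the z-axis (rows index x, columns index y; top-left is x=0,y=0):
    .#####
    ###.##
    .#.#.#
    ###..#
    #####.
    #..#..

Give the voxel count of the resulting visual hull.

|visual hull| = 20

before carving: 216 voxels (6×6×6)
  1. axis=0 (YZ plane), |mask|=9  ⇒  voxels=54
  2. axis=1 (XZ plane), |mask|=18  ⇒  voxels=27
  3. axis=2 (XY plane), |mask|=24  ⇒  voxels=20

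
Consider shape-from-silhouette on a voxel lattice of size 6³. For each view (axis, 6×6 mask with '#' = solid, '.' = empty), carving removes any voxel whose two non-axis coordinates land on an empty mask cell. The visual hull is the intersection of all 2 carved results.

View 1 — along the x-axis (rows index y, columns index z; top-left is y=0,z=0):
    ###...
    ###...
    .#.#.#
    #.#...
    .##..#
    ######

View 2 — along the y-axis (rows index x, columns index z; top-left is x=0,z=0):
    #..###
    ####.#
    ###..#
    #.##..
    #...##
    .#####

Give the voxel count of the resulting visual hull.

initial block: 6^3 = 216
after view 1 [x-axis, 20 of 36 cells solid] → remaining = 120
after view 2 [y-axis, 24 of 36 cells solid] → remaining = 81

remaining voxels: 81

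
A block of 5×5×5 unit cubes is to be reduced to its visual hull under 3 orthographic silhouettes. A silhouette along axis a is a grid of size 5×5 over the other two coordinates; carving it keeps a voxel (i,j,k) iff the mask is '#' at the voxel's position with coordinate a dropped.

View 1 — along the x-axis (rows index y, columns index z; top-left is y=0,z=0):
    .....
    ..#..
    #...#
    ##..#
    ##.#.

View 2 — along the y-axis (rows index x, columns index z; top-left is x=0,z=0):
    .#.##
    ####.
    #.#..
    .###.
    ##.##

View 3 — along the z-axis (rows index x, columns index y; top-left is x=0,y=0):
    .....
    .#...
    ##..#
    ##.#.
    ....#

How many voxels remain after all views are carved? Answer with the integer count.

8 voxels

before carving: 125 voxels (5×5×5)
[1] x-view keeps 9 columns → grid now 45
[2] y-view keeps 16 columns → grid now 28
[3] z-view keeps 8 columns → grid now 8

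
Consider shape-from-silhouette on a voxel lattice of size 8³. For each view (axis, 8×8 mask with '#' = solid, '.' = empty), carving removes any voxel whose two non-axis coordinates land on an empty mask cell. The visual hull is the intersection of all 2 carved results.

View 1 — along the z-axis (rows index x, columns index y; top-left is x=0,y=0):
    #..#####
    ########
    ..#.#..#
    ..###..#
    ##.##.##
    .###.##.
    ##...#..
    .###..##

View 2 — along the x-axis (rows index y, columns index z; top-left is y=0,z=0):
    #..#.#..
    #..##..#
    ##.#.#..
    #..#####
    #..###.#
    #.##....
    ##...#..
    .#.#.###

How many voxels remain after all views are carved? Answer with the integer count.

voxel count = 170

start: 8×8×8 = 512 voxels
after view 1 [z-axis, 40 of 64 cells solid] → remaining = 320
after view 2 [x-axis, 33 of 64 cells solid] → remaining = 170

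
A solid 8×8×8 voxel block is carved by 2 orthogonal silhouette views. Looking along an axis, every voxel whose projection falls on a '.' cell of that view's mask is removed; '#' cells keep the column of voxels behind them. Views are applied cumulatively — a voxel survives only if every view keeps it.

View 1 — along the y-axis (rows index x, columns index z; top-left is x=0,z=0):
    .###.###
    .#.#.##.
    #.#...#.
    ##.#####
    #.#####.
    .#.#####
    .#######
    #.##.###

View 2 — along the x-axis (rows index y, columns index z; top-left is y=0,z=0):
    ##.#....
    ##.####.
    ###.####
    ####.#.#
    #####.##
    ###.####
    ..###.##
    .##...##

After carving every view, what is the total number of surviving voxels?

voxel count = 250

full grid |V| = 512
[1] y-view keeps 45 columns → grid now 360
[2] x-view keeps 45 columns → grid now 250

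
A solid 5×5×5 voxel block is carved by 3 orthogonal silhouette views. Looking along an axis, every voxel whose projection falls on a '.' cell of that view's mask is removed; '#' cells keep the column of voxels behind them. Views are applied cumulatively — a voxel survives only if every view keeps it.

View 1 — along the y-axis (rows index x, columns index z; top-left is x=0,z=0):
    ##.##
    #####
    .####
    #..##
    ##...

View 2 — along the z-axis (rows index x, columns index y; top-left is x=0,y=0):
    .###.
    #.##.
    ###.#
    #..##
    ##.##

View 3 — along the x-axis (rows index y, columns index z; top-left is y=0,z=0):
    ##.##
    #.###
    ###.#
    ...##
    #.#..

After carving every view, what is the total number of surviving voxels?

38 voxels

start: 5×5×5 = 125 voxels
carve view 1 (along y, XZ-mask fill 18/25): 90 voxels remain
carve view 2 (along z, XY-mask fill 17/25): 60 voxels remain
carve view 3 (along x, YZ-mask fill 16/25): 38 voxels remain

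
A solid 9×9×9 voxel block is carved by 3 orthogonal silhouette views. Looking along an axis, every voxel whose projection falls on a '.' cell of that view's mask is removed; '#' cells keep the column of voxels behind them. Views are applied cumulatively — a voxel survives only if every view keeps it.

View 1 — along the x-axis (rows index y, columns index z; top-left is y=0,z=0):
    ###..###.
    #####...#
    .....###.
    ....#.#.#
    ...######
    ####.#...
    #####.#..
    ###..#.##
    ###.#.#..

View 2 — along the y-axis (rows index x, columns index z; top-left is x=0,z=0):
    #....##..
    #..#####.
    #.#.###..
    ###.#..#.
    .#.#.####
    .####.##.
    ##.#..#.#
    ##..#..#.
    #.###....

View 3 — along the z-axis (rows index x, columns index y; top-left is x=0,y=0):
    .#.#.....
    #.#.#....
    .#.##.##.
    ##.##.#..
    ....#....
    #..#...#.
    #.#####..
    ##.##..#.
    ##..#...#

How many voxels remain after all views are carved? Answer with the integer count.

|visual hull| = 97

before carving: 729 voxels (9×9×9)
carve view 1 (along x, YZ-mask fill 46/81): 414 voxels remain
carve view 2 (along y, XZ-mask fill 44/81): 230 voxels remain
carve view 3 (along z, XY-mask fill 34/81): 97 voxels remain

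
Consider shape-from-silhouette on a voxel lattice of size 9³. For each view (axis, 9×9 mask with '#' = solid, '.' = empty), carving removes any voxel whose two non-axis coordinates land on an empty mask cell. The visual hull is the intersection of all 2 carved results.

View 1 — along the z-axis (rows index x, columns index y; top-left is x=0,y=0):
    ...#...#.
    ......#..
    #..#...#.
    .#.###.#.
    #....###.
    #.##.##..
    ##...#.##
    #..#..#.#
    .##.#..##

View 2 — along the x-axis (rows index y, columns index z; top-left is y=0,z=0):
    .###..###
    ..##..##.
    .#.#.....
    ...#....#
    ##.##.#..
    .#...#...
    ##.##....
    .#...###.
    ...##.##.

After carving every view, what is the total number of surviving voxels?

|visual hull| = 126

initial block: 9^3 = 729
step 1: project along z, AND mask (34/81) → |grid| = 306
step 2: project along x, AND mask (33/81) → |grid| = 126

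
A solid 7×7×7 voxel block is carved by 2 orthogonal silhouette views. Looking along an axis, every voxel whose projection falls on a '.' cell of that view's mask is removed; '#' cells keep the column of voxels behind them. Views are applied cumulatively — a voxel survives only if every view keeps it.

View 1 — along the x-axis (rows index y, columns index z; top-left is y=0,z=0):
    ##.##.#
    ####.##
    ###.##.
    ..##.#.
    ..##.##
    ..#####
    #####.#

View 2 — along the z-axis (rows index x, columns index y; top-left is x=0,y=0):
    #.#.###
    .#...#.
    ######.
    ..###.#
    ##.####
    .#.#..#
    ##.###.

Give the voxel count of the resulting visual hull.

remaining voxels: 149

start: 7×7×7 = 343 voxels
step 1: project along x, AND mask (34/49) → |grid| = 238
step 2: project along z, AND mask (31/49) → |grid| = 149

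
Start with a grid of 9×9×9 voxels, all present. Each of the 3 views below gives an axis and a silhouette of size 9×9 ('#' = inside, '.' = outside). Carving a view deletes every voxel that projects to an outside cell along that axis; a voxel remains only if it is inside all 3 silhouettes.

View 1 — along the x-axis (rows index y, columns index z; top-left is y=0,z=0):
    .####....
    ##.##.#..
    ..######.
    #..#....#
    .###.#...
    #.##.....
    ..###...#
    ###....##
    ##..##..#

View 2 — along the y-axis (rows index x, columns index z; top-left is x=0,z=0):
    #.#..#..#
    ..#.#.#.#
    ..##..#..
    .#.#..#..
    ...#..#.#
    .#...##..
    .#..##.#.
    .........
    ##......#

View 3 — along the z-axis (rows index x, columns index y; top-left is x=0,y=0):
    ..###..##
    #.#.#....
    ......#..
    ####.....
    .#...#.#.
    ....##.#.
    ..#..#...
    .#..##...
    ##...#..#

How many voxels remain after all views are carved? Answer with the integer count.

45 voxels

initial block: 9^3 = 729
carve view 1 (along x, YZ-mask fill 39/81): 351 voxels remain
carve view 2 (along y, XZ-mask fill 27/81): 116 voxels remain
carve view 3 (along z, XY-mask fill 28/81): 45 voxels remain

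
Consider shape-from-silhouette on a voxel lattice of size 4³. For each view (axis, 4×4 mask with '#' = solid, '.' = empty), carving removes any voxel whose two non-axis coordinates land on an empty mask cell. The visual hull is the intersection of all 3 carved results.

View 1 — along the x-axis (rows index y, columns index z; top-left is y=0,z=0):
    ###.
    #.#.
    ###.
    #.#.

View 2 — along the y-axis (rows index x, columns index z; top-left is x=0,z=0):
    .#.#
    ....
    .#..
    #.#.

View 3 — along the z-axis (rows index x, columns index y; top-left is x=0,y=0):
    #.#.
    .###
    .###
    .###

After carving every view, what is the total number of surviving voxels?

voxel count = 9

start: 4×4×4 = 64 voxels
V1 x: intersect with YZ mask (10 set) -- 40 left
V2 y: intersect with XZ mask (5 set) -- 12 left
V3 z: intersect with XY mask (11 set) -- 9 left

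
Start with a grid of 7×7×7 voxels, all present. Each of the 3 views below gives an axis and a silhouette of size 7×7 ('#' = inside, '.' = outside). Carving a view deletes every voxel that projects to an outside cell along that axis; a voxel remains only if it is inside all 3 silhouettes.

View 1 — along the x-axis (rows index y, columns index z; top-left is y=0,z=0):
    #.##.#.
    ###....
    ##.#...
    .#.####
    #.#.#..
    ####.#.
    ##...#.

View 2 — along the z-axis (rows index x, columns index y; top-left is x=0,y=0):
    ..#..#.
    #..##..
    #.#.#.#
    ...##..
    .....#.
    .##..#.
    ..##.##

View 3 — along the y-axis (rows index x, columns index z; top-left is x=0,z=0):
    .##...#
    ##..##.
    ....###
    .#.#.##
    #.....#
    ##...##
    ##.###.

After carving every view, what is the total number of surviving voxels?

full grid |V| = 343
step 1: project along x, AND mask (26/49) → |grid| = 182
step 2: project along z, AND mask (19/49) → |grid| = 73
step 3: project along y, AND mask (25/49) → |grid| = 39

voxel count = 39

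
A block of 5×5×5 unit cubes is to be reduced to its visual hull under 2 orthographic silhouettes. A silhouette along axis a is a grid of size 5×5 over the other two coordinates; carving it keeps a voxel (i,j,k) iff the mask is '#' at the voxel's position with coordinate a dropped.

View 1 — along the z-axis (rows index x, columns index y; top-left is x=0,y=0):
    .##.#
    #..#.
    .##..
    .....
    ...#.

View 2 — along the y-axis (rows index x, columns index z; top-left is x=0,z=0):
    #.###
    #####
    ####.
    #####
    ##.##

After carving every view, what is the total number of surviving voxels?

initial block: 5^3 = 125
after view 1 [z-axis, 8 of 25 cells solid] → remaining = 40
after view 2 [y-axis, 22 of 25 cells solid] → remaining = 34

remaining voxels: 34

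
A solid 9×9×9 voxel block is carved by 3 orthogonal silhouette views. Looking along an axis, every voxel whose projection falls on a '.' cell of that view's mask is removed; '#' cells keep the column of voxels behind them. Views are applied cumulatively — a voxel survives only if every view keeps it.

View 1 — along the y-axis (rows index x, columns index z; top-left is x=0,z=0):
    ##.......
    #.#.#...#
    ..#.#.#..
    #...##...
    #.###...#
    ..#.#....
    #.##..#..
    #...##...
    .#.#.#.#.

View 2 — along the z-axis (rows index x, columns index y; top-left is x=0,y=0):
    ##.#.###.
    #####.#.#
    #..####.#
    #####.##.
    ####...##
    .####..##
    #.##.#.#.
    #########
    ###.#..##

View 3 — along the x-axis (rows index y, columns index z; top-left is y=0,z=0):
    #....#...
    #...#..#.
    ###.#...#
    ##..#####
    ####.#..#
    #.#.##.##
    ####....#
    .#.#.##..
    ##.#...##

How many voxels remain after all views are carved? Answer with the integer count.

start: 9×9×9 = 729 voxels
[1] y-view keeps 30 columns → grid now 270
[2] z-view keeps 58 columns → grid now 192
[3] x-view keeps 43 columns → grid now 102

voxel count = 102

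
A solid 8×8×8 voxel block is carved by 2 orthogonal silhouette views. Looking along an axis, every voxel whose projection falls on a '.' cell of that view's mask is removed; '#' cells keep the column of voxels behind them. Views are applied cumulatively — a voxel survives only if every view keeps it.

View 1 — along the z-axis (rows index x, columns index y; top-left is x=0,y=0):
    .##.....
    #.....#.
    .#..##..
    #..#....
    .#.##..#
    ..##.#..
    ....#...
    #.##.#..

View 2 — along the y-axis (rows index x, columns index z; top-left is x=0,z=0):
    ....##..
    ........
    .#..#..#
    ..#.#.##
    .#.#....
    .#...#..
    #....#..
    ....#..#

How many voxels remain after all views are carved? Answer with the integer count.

start: 8×8×8 = 512 voxels
[1] z-view keeps 21 columns → grid now 168
[2] y-view keeps 17 columns → grid now 45

45 voxels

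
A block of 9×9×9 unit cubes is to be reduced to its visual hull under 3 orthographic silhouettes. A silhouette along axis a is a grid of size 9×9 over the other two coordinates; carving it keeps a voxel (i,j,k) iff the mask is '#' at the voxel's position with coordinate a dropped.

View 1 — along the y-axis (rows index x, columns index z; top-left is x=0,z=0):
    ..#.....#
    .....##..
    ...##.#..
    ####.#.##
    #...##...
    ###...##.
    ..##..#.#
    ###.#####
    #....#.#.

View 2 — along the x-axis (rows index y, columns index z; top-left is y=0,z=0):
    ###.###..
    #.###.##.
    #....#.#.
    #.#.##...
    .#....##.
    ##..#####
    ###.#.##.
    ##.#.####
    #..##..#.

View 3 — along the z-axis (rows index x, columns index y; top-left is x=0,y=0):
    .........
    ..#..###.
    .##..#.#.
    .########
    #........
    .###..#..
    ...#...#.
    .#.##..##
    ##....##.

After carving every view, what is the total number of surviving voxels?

before carving: 729 voxels (9×9×9)
V1 y: intersect with XZ mask (37 set) -- 333 left
V2 x: intersect with YZ mask (46 set) -- 193 left
V3 z: intersect with XY mask (32 set) -- 93 left

93 voxels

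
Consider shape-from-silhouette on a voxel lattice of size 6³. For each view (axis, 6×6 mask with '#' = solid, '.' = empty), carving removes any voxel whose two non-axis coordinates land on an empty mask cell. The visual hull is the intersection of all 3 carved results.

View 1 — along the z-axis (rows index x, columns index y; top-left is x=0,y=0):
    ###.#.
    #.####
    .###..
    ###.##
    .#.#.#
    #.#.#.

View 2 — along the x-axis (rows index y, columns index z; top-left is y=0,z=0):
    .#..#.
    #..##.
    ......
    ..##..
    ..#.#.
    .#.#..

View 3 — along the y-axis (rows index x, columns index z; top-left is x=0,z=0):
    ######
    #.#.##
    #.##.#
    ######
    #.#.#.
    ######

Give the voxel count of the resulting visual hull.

before carving: 216 voxels (6×6×6)
step 1: project along z, AND mask (23/36) → |grid| = 138
step 2: project along x, AND mask (11/36) → |grid| = 40
step 3: project along y, AND mask (29/36) → |grid| = 31

remaining voxels: 31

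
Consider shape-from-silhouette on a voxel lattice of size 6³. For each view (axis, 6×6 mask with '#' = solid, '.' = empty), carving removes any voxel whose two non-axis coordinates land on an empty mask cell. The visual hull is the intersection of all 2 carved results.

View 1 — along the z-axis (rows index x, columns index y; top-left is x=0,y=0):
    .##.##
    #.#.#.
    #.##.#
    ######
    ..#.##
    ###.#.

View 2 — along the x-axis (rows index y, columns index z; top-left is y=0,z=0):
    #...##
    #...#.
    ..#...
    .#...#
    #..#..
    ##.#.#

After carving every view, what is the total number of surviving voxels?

initial block: 6^3 = 216
  1. axis=2 (XY plane), |mask|=24  ⇒  voxels=144
  2. axis=0 (YZ plane), |mask|=14  ⇒  voxels=54

voxel count = 54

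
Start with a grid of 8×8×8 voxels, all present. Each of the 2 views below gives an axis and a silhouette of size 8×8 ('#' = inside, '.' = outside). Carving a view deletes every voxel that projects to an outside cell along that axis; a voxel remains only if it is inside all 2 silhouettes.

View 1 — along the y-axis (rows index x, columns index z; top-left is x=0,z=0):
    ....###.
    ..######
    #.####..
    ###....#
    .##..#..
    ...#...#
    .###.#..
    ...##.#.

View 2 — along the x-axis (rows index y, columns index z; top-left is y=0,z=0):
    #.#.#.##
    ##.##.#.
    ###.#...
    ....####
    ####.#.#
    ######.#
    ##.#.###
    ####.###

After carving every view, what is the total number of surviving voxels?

start: 8×8×8 = 512 voxels
carve view 1 (along y, XZ-mask fill 30/64): 240 voxels remain
carve view 2 (along x, YZ-mask fill 44/64): 160 voxels remain

|visual hull| = 160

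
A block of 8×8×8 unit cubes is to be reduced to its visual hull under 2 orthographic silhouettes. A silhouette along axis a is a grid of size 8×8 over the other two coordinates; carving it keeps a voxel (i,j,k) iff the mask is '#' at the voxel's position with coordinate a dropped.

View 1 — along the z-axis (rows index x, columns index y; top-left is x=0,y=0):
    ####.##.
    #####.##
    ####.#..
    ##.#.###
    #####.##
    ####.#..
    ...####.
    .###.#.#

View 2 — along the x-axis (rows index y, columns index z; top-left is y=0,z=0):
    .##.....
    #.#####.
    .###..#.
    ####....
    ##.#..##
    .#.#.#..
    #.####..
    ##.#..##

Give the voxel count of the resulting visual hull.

before carving: 512 voxels (8×8×8)
step 1: project along z, AND mask (45/64) → |grid| = 360
step 2: project along x, AND mask (34/64) → |grid| = 188

|visual hull| = 188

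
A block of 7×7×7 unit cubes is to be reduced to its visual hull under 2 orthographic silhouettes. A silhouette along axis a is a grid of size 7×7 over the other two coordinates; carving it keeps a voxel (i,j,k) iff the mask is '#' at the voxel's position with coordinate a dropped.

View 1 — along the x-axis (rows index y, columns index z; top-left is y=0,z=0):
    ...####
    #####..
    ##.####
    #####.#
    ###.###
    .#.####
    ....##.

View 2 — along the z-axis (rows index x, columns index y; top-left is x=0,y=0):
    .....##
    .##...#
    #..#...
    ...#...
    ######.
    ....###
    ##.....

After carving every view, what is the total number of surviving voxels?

start: 7×7×7 = 343 voxels
step 1: project along x, AND mask (34/49) → |grid| = 238
step 2: project along z, AND mask (19/49) → |grid| = 90

voxel count = 90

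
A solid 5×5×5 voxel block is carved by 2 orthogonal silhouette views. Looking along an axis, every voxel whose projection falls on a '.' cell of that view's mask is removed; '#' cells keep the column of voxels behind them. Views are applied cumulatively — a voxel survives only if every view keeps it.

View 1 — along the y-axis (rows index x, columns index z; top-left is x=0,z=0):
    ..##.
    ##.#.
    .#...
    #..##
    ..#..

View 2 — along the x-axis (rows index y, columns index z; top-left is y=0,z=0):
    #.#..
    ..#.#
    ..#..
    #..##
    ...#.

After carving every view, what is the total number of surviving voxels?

remaining voxels: 18

full grid |V| = 125
carve view 1 (along y, XZ-mask fill 10/25): 50 voxels remain
carve view 2 (along x, YZ-mask fill 9/25): 18 voxels remain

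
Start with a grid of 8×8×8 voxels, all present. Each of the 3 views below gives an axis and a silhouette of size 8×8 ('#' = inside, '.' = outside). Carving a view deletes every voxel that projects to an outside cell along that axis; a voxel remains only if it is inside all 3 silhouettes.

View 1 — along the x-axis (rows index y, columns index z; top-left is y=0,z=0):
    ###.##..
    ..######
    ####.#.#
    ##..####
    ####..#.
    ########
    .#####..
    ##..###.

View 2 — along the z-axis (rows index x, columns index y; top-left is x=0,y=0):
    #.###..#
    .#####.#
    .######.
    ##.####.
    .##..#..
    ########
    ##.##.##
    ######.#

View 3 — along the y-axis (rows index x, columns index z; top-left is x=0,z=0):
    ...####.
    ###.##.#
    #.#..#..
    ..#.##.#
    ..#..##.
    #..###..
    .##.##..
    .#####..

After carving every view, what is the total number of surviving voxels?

full grid |V| = 512
carve view 1 (along x, YZ-mask fill 46/64): 368 voxels remain
carve view 2 (along z, XY-mask fill 47/64): 273 voxels remain
carve view 3 (along y, XZ-mask fill 33/64): 148 voxels remain

voxel count = 148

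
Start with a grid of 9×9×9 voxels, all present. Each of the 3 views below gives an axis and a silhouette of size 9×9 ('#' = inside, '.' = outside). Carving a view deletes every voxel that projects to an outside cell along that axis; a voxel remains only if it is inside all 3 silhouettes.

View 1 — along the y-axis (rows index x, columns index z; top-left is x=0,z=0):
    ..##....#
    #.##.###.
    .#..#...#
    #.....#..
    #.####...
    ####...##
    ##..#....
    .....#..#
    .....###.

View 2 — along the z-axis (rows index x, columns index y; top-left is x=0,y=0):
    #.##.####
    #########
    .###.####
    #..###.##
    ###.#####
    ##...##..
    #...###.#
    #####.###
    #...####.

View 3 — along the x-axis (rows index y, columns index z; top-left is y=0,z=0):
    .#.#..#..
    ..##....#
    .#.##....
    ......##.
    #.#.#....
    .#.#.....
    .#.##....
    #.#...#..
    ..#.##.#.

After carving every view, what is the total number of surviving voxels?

start: 9×9×9 = 729 voxels
carve view 1 (along y, XZ-mask fill 33/81): 297 voxels remain
carve view 2 (along z, XY-mask fill 59/81): 218 voxels remain
carve view 3 (along x, YZ-mask fill 26/81): 71 voxels remain

remaining voxels: 71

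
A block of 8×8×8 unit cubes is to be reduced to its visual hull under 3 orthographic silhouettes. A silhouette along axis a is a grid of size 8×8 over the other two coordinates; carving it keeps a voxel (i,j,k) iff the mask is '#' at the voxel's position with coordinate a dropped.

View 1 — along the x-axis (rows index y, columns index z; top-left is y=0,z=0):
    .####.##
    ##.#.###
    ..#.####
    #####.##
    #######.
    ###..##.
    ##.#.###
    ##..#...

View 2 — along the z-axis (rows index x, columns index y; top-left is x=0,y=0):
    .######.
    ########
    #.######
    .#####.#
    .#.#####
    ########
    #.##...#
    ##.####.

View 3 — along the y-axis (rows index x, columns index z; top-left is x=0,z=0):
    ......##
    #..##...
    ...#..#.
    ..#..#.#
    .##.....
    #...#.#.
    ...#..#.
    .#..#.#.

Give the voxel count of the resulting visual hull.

start: 8×8×8 = 512 voxels
after view 1 [x-axis, 45 of 64 cells solid] → remaining = 360
after view 2 [z-axis, 51 of 64 cells solid] → remaining = 290
after view 3 [y-axis, 20 of 64 cells solid] → remaining = 94

remaining voxels: 94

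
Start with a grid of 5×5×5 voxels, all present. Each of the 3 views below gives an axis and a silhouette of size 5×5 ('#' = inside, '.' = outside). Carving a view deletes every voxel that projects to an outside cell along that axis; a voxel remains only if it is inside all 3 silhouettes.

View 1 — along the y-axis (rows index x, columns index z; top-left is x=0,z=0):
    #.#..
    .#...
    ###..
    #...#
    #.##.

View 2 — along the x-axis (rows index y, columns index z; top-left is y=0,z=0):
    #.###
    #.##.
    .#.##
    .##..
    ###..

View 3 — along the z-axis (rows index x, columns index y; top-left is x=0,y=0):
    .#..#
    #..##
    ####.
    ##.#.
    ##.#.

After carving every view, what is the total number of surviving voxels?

start: 5×5×5 = 125 voxels
[1] y-view keeps 11 columns → grid now 55
[2] x-view keeps 15 columns → grid now 35
[3] z-view keeps 15 columns → grid now 23

23 voxels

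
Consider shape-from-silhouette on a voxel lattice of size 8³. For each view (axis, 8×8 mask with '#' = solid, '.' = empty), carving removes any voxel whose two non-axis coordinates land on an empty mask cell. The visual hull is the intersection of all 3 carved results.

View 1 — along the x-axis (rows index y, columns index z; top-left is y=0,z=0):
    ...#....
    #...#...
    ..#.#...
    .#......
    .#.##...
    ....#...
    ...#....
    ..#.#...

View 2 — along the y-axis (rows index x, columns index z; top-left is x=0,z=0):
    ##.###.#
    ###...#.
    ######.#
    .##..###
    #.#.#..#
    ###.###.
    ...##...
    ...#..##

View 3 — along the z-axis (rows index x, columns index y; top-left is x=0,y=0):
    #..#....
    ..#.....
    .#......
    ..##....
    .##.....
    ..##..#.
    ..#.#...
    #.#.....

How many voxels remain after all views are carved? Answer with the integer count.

remaining voxels: 18

initial block: 8^3 = 512
[1] x-view keeps 13 columns → grid now 104
[2] y-view keeps 37 columns → grid now 62
[3] z-view keeps 15 columns → grid now 18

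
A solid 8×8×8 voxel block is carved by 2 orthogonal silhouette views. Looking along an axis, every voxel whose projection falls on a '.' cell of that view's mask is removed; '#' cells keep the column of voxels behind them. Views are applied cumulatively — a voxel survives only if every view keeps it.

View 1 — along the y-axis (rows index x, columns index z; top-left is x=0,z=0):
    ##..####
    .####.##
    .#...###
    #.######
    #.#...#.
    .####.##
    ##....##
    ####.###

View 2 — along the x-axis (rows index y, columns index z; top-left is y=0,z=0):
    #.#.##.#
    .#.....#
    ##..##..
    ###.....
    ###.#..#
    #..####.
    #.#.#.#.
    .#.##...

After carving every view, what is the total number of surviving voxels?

|visual hull| = 161

full grid |V| = 512
[1] y-view keeps 43 columns → grid now 344
[2] x-view keeps 31 columns → grid now 161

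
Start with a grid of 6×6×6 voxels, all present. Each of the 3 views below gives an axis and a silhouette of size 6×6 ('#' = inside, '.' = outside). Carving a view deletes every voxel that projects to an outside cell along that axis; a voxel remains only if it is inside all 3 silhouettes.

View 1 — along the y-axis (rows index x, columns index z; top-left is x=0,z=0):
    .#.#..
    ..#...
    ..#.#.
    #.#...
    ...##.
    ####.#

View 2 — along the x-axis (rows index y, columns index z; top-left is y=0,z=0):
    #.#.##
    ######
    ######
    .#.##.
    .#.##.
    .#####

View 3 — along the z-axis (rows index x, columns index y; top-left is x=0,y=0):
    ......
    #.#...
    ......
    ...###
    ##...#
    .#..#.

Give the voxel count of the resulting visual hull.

before carving: 216 voxels (6×6×6)
after view 1 [y-axis, 14 of 36 cells solid] → remaining = 84
after view 2 [x-axis, 27 of 36 cells solid] → remaining = 63
after view 3 [z-axis, 10 of 36 cells solid] → remaining = 15

voxel count = 15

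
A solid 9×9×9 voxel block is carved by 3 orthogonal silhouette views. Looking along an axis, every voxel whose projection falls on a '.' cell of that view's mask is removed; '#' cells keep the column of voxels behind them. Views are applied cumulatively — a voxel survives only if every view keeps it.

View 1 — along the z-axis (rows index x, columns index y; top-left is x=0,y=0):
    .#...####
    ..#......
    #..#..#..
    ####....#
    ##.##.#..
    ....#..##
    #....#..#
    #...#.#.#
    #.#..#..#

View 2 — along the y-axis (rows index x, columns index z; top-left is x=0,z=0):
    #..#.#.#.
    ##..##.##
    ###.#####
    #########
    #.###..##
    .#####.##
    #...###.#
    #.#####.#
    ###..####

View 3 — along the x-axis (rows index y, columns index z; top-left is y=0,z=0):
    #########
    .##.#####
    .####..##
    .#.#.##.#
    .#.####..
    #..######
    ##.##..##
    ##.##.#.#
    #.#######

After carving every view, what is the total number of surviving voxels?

full grid |V| = 729
[1] z-view keeps 33 columns → grid now 297
[2] y-view keeps 59 columns → grid now 217
[3] x-view keeps 59 columns → grid now 163

remaining voxels: 163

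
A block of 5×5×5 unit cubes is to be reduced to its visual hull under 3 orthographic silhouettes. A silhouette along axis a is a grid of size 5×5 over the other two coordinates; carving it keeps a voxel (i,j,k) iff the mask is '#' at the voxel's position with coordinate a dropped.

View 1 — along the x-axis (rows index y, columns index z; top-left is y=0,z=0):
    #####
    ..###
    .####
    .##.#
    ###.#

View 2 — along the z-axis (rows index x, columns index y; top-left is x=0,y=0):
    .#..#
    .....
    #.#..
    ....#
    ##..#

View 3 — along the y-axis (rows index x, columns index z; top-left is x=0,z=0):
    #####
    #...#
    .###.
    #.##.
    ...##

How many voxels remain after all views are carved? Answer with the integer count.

remaining voxels: 20

initial block: 5^3 = 125
carve view 1 (along x, YZ-mask fill 19/25): 95 voxels remain
carve view 2 (along z, XY-mask fill 8/25): 32 voxels remain
carve view 3 (along y, XZ-mask fill 15/25): 20 voxels remain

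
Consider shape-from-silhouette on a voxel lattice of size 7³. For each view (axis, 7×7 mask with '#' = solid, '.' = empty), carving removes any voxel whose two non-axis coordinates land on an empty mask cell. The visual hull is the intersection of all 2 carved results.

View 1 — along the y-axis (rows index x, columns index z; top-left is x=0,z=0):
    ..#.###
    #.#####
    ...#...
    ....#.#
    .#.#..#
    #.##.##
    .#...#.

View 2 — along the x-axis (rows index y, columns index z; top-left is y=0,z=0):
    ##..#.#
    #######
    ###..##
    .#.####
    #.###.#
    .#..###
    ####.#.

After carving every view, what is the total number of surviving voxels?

full grid |V| = 343
V1 y: intersect with XZ mask (23 set) -- 161 left
V2 x: intersect with YZ mask (35 set) -- 115 left

voxel count = 115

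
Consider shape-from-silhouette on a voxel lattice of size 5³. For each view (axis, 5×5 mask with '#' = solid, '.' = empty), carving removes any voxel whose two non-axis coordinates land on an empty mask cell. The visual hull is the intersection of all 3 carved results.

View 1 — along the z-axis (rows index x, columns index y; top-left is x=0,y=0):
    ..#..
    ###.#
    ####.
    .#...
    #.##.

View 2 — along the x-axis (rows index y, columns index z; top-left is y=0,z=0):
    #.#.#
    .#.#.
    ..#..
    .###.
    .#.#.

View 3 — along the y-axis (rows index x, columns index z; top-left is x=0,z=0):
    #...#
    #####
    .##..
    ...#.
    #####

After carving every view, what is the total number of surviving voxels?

initial block: 5^3 = 125
[1] z-view keeps 13 columns → grid now 65
[2] x-view keeps 11 columns → grid now 27
[3] y-view keeps 15 columns → grid now 21

remaining voxels: 21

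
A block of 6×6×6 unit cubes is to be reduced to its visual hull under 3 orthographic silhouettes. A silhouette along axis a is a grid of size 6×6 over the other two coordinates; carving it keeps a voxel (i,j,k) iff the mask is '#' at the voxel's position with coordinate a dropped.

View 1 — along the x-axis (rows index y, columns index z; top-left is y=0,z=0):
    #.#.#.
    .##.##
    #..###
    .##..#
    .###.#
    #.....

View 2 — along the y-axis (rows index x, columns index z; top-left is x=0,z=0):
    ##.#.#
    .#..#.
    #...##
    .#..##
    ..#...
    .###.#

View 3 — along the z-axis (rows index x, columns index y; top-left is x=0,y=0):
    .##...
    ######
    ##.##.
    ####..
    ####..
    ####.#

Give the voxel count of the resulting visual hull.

remaining voxels: 37

full grid |V| = 216
after view 1 [x-axis, 19 of 36 cells solid] → remaining = 114
after view 2 [y-axis, 17 of 36 cells solid] → remaining = 55
after view 3 [z-axis, 25 of 36 cells solid] → remaining = 37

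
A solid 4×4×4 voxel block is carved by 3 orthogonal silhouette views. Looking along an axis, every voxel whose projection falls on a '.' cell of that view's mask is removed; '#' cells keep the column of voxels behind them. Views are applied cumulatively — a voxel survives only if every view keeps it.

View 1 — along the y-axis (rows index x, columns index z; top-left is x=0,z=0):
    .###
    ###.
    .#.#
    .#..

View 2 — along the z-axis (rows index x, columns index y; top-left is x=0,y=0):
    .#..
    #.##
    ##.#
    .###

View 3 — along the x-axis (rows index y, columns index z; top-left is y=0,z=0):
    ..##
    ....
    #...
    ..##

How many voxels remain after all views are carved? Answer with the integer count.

|visual hull| = 5

before carving: 64 voxels (4×4×4)
  1. axis=1 (XZ plane), |mask|=9  ⇒  voxels=36
  2. axis=2 (XY plane), |mask|=10  ⇒  voxels=21
  3. axis=0 (YZ plane), |mask|=5  ⇒  voxels=5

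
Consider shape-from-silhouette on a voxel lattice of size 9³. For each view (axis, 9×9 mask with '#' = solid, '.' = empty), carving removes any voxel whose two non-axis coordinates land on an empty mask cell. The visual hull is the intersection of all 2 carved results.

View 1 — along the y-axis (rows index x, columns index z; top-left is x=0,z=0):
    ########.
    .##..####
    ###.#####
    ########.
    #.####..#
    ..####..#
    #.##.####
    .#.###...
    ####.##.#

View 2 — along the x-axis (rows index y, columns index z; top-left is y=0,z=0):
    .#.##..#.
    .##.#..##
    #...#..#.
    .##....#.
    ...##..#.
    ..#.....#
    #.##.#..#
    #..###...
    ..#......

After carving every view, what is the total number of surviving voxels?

|visual hull| = 195

before carving: 729 voxels (9×9×9)
after view 1 [y-axis, 59 of 81 cells solid] → remaining = 531
after view 2 [x-axis, 30 of 81 cells solid] → remaining = 195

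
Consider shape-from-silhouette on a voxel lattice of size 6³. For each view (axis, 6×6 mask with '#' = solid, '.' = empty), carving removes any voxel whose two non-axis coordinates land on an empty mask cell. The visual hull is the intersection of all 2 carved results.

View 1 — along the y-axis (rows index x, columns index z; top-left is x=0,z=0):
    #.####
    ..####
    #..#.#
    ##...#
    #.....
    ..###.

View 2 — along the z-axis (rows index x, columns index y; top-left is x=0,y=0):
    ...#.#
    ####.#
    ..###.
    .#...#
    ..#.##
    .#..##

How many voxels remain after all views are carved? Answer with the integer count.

voxel count = 57

start: 6×6×6 = 216 voxels
  1. axis=1 (XZ plane), |mask|=19  ⇒  voxels=114
  2. axis=2 (XY plane), |mask|=18  ⇒  voxels=57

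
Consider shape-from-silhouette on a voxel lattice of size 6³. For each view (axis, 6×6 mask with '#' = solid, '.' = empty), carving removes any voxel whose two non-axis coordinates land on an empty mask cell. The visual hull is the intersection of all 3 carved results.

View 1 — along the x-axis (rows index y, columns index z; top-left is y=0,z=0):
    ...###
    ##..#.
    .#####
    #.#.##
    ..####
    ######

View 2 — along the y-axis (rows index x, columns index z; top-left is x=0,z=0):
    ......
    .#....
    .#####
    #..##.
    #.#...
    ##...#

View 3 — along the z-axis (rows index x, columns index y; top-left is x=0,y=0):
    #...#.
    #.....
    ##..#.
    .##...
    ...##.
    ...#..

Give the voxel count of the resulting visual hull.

initial block: 6^3 = 216
carve view 1 (along x, YZ-mask fill 25/36): 150 voxels remain
carve view 2 (along y, XZ-mask fill 14/36): 56 voxels remain
carve view 3 (along z, XY-mask fill 11/36): 18 voxels remain

18 voxels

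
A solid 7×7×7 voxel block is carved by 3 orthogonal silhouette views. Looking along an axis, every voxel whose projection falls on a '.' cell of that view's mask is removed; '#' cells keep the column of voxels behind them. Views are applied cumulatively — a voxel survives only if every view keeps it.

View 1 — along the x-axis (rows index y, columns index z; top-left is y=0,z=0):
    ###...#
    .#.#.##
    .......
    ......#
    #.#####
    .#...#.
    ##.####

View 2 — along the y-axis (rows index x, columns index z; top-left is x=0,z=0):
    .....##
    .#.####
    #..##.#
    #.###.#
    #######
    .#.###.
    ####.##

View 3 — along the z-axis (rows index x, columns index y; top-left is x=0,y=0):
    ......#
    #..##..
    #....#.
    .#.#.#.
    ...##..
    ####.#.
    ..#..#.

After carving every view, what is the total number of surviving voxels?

start: 7×7×7 = 343 voxels
  1. axis=0 (YZ plane), |mask|=23  ⇒  voxels=161
  2. axis=1 (XZ plane), |mask|=33  ⇒  voxels=112
  3. axis=2 (XY plane), |mask|=18  ⇒  voxels=29

29 voxels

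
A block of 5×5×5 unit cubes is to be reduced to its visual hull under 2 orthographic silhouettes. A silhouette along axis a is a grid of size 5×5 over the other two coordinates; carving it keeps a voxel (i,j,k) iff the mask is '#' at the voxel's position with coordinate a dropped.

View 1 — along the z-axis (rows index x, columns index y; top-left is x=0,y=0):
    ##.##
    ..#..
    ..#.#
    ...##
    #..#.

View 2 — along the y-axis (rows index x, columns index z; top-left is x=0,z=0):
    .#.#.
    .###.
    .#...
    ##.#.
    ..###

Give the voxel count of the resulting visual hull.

full grid |V| = 125
V1 z: intersect with XY mask (11 set) -- 55 left
V2 y: intersect with XZ mask (12 set) -- 25 left

|visual hull| = 25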